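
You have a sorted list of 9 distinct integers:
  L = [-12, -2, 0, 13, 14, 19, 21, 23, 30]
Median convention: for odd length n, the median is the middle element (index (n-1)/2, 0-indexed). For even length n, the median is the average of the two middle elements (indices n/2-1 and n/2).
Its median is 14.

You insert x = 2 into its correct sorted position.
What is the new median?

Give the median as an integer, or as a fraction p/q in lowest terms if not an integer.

Answer: 27/2

Derivation:
Old list (sorted, length 9): [-12, -2, 0, 13, 14, 19, 21, 23, 30]
Old median = 14
Insert x = 2
Old length odd (9). Middle was index 4 = 14.
New length even (10). New median = avg of two middle elements.
x = 2: 3 elements are < x, 6 elements are > x.
New sorted list: [-12, -2, 0, 2, 13, 14, 19, 21, 23, 30]
New median = 27/2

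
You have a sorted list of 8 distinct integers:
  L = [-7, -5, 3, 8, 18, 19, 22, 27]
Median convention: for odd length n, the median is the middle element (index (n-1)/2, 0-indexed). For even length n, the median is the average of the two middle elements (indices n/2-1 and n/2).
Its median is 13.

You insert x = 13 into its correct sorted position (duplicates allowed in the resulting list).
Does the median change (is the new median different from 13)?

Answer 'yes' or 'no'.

Answer: no

Derivation:
Old median = 13
Insert x = 13
New median = 13
Changed? no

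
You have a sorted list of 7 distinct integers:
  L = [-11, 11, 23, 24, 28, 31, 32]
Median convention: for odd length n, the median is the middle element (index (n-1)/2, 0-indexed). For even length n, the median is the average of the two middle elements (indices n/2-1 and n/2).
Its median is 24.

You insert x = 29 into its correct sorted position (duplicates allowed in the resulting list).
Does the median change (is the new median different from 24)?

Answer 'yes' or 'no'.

Answer: yes

Derivation:
Old median = 24
Insert x = 29
New median = 26
Changed? yes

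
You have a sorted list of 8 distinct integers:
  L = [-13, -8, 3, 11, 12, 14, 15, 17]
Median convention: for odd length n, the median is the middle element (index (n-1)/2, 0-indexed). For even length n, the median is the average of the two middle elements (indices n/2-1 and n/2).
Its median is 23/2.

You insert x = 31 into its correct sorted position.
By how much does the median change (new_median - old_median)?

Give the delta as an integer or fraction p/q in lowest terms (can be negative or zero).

Answer: 1/2

Derivation:
Old median = 23/2
After inserting x = 31: new sorted = [-13, -8, 3, 11, 12, 14, 15, 17, 31]
New median = 12
Delta = 12 - 23/2 = 1/2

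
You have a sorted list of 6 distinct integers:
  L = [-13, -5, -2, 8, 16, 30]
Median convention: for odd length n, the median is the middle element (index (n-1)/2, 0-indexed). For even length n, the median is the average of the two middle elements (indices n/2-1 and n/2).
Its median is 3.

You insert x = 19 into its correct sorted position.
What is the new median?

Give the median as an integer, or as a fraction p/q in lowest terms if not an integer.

Answer: 8

Derivation:
Old list (sorted, length 6): [-13, -5, -2, 8, 16, 30]
Old median = 3
Insert x = 19
Old length even (6). Middle pair: indices 2,3 = -2,8.
New length odd (7). New median = single middle element.
x = 19: 5 elements are < x, 1 elements are > x.
New sorted list: [-13, -5, -2, 8, 16, 19, 30]
New median = 8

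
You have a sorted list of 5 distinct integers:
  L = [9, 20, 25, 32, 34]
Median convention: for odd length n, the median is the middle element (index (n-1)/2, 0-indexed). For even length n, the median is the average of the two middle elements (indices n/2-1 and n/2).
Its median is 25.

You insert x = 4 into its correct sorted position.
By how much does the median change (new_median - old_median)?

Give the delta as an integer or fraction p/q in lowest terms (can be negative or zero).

Answer: -5/2

Derivation:
Old median = 25
After inserting x = 4: new sorted = [4, 9, 20, 25, 32, 34]
New median = 45/2
Delta = 45/2 - 25 = -5/2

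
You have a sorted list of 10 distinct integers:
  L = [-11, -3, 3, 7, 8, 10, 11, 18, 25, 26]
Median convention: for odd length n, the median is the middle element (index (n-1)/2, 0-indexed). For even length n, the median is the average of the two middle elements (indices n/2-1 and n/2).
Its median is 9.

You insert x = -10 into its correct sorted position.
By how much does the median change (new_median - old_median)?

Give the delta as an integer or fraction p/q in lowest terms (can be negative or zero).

Answer: -1

Derivation:
Old median = 9
After inserting x = -10: new sorted = [-11, -10, -3, 3, 7, 8, 10, 11, 18, 25, 26]
New median = 8
Delta = 8 - 9 = -1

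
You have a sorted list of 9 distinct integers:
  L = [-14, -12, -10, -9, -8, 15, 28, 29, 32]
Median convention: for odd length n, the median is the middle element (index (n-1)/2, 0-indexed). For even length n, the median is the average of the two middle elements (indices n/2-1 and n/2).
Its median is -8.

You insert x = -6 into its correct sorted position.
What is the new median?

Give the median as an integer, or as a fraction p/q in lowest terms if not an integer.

Answer: -7

Derivation:
Old list (sorted, length 9): [-14, -12, -10, -9, -8, 15, 28, 29, 32]
Old median = -8
Insert x = -6
Old length odd (9). Middle was index 4 = -8.
New length even (10). New median = avg of two middle elements.
x = -6: 5 elements are < x, 4 elements are > x.
New sorted list: [-14, -12, -10, -9, -8, -6, 15, 28, 29, 32]
New median = -7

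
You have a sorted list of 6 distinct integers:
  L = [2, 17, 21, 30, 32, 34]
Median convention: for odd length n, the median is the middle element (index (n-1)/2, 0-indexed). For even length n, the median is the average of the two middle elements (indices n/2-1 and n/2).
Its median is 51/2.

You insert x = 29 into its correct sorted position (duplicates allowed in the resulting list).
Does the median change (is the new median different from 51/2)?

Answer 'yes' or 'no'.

Answer: yes

Derivation:
Old median = 51/2
Insert x = 29
New median = 29
Changed? yes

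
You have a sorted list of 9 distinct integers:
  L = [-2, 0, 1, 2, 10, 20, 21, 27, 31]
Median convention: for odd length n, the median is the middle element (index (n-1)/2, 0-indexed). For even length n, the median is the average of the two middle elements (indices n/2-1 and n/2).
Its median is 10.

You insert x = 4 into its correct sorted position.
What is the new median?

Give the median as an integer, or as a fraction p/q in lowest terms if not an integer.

Old list (sorted, length 9): [-2, 0, 1, 2, 10, 20, 21, 27, 31]
Old median = 10
Insert x = 4
Old length odd (9). Middle was index 4 = 10.
New length even (10). New median = avg of two middle elements.
x = 4: 4 elements are < x, 5 elements are > x.
New sorted list: [-2, 0, 1, 2, 4, 10, 20, 21, 27, 31]
New median = 7

Answer: 7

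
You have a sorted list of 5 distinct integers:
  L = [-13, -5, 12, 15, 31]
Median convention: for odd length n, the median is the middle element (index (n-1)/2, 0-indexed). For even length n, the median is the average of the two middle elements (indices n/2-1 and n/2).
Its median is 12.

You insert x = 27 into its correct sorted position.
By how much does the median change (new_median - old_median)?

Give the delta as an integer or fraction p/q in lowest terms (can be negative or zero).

Old median = 12
After inserting x = 27: new sorted = [-13, -5, 12, 15, 27, 31]
New median = 27/2
Delta = 27/2 - 12 = 3/2

Answer: 3/2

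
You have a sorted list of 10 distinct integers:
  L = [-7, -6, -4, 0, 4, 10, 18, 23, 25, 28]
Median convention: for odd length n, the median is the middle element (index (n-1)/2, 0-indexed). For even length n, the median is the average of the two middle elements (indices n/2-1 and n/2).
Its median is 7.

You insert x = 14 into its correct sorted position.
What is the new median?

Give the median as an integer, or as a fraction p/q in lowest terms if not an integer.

Old list (sorted, length 10): [-7, -6, -4, 0, 4, 10, 18, 23, 25, 28]
Old median = 7
Insert x = 14
Old length even (10). Middle pair: indices 4,5 = 4,10.
New length odd (11). New median = single middle element.
x = 14: 6 elements are < x, 4 elements are > x.
New sorted list: [-7, -6, -4, 0, 4, 10, 14, 18, 23, 25, 28]
New median = 10

Answer: 10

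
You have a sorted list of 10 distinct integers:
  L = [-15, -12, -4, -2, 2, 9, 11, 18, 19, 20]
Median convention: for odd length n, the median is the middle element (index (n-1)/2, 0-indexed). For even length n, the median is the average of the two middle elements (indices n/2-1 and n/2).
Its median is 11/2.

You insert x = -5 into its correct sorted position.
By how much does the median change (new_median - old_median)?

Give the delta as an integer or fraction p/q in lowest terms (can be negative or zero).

Old median = 11/2
After inserting x = -5: new sorted = [-15, -12, -5, -4, -2, 2, 9, 11, 18, 19, 20]
New median = 2
Delta = 2 - 11/2 = -7/2

Answer: -7/2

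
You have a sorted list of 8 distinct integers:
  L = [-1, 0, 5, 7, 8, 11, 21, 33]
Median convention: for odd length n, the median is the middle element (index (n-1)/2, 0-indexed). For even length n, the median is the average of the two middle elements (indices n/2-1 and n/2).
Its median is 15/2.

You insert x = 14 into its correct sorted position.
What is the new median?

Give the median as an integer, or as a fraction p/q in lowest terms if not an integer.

Answer: 8

Derivation:
Old list (sorted, length 8): [-1, 0, 5, 7, 8, 11, 21, 33]
Old median = 15/2
Insert x = 14
Old length even (8). Middle pair: indices 3,4 = 7,8.
New length odd (9). New median = single middle element.
x = 14: 6 elements are < x, 2 elements are > x.
New sorted list: [-1, 0, 5, 7, 8, 11, 14, 21, 33]
New median = 8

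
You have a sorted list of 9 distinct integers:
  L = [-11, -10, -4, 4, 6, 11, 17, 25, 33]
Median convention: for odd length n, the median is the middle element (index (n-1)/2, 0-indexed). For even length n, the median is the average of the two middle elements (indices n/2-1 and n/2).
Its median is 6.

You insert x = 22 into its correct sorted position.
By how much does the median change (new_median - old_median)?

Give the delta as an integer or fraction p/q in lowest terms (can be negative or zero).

Answer: 5/2

Derivation:
Old median = 6
After inserting x = 22: new sorted = [-11, -10, -4, 4, 6, 11, 17, 22, 25, 33]
New median = 17/2
Delta = 17/2 - 6 = 5/2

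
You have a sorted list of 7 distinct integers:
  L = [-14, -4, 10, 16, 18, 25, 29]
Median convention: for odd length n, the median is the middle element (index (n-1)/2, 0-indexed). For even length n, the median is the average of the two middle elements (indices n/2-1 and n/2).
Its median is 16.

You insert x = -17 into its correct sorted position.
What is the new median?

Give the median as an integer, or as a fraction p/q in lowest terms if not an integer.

Old list (sorted, length 7): [-14, -4, 10, 16, 18, 25, 29]
Old median = 16
Insert x = -17
Old length odd (7). Middle was index 3 = 16.
New length even (8). New median = avg of two middle elements.
x = -17: 0 elements are < x, 7 elements are > x.
New sorted list: [-17, -14, -4, 10, 16, 18, 25, 29]
New median = 13

Answer: 13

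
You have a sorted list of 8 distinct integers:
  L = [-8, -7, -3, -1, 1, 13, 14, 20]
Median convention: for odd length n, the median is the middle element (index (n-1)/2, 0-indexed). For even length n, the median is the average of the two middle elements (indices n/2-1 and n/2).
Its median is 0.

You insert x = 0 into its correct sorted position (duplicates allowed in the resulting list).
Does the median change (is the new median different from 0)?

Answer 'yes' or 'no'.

Answer: no

Derivation:
Old median = 0
Insert x = 0
New median = 0
Changed? no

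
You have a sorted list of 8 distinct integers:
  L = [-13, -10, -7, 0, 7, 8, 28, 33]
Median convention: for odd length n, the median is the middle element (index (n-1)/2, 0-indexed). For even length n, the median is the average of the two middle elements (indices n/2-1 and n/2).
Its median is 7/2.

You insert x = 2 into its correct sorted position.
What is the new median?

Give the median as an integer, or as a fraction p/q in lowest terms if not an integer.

Answer: 2

Derivation:
Old list (sorted, length 8): [-13, -10, -7, 0, 7, 8, 28, 33]
Old median = 7/2
Insert x = 2
Old length even (8). Middle pair: indices 3,4 = 0,7.
New length odd (9). New median = single middle element.
x = 2: 4 elements are < x, 4 elements are > x.
New sorted list: [-13, -10, -7, 0, 2, 7, 8, 28, 33]
New median = 2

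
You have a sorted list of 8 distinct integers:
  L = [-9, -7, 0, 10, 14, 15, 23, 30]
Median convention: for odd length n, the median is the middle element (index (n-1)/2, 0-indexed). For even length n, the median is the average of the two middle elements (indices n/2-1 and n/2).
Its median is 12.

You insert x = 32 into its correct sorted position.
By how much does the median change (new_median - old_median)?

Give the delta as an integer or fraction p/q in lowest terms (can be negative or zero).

Old median = 12
After inserting x = 32: new sorted = [-9, -7, 0, 10, 14, 15, 23, 30, 32]
New median = 14
Delta = 14 - 12 = 2

Answer: 2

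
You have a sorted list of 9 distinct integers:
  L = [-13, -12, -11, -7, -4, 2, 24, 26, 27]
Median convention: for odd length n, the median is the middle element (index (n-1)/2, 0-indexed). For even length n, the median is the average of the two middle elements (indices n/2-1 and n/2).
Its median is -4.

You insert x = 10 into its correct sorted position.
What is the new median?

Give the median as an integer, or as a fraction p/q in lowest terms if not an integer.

Answer: -1

Derivation:
Old list (sorted, length 9): [-13, -12, -11, -7, -4, 2, 24, 26, 27]
Old median = -4
Insert x = 10
Old length odd (9). Middle was index 4 = -4.
New length even (10). New median = avg of two middle elements.
x = 10: 6 elements are < x, 3 elements are > x.
New sorted list: [-13, -12, -11, -7, -4, 2, 10, 24, 26, 27]
New median = -1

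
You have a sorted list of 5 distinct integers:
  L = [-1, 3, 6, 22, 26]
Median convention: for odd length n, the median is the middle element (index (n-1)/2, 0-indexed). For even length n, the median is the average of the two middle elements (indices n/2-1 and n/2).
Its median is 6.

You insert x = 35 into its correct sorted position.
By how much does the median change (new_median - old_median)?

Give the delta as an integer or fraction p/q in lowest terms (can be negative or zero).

Answer: 8

Derivation:
Old median = 6
After inserting x = 35: new sorted = [-1, 3, 6, 22, 26, 35]
New median = 14
Delta = 14 - 6 = 8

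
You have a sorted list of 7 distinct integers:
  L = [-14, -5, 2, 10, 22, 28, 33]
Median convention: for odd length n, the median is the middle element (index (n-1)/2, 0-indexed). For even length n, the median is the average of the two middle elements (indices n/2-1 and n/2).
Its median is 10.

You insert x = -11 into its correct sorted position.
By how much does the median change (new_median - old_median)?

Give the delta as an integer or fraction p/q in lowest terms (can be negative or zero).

Old median = 10
After inserting x = -11: new sorted = [-14, -11, -5, 2, 10, 22, 28, 33]
New median = 6
Delta = 6 - 10 = -4

Answer: -4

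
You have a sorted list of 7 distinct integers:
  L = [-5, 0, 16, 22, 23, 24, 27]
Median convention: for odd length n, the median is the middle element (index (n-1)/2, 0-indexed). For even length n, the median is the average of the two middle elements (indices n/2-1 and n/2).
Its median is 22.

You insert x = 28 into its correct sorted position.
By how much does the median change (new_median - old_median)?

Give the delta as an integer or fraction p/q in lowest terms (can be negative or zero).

Old median = 22
After inserting x = 28: new sorted = [-5, 0, 16, 22, 23, 24, 27, 28]
New median = 45/2
Delta = 45/2 - 22 = 1/2

Answer: 1/2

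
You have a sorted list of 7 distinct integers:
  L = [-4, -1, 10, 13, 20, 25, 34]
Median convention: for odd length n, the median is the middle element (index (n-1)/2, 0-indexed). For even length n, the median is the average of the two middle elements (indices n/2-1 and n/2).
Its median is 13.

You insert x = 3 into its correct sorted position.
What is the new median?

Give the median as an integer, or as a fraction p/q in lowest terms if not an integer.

Old list (sorted, length 7): [-4, -1, 10, 13, 20, 25, 34]
Old median = 13
Insert x = 3
Old length odd (7). Middle was index 3 = 13.
New length even (8). New median = avg of two middle elements.
x = 3: 2 elements are < x, 5 elements are > x.
New sorted list: [-4, -1, 3, 10, 13, 20, 25, 34]
New median = 23/2

Answer: 23/2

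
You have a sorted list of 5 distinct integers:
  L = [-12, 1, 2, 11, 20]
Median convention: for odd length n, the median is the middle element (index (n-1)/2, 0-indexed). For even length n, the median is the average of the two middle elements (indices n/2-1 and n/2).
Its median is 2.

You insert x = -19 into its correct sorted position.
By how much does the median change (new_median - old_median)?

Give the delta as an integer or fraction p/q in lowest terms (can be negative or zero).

Old median = 2
After inserting x = -19: new sorted = [-19, -12, 1, 2, 11, 20]
New median = 3/2
Delta = 3/2 - 2 = -1/2

Answer: -1/2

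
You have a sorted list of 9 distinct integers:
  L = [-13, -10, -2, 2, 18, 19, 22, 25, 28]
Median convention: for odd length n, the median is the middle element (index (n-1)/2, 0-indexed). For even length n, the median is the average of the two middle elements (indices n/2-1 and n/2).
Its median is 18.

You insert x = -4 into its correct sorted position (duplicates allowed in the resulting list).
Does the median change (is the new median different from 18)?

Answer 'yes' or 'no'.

Answer: yes

Derivation:
Old median = 18
Insert x = -4
New median = 10
Changed? yes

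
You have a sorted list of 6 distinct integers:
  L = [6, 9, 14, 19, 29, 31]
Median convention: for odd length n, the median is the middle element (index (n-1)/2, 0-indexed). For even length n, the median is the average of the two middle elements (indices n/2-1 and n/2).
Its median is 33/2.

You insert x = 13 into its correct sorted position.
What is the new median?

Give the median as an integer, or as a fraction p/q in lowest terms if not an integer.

Answer: 14

Derivation:
Old list (sorted, length 6): [6, 9, 14, 19, 29, 31]
Old median = 33/2
Insert x = 13
Old length even (6). Middle pair: indices 2,3 = 14,19.
New length odd (7). New median = single middle element.
x = 13: 2 elements are < x, 4 elements are > x.
New sorted list: [6, 9, 13, 14, 19, 29, 31]
New median = 14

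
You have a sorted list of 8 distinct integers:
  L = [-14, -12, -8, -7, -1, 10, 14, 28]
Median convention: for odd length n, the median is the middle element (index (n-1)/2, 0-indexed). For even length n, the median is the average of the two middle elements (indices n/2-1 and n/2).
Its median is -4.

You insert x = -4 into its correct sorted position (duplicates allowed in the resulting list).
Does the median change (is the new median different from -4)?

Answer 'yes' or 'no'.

Answer: no

Derivation:
Old median = -4
Insert x = -4
New median = -4
Changed? no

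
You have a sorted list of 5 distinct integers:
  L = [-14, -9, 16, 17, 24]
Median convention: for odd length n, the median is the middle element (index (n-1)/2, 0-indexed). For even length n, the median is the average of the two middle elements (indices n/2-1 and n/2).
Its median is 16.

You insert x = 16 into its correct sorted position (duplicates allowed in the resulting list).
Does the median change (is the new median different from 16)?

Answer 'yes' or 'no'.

Answer: no

Derivation:
Old median = 16
Insert x = 16
New median = 16
Changed? no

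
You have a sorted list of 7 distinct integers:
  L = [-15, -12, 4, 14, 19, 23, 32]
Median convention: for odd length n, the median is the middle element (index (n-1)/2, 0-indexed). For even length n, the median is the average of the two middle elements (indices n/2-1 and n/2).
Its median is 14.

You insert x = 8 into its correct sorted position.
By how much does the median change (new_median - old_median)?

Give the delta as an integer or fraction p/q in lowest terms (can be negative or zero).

Old median = 14
After inserting x = 8: new sorted = [-15, -12, 4, 8, 14, 19, 23, 32]
New median = 11
Delta = 11 - 14 = -3

Answer: -3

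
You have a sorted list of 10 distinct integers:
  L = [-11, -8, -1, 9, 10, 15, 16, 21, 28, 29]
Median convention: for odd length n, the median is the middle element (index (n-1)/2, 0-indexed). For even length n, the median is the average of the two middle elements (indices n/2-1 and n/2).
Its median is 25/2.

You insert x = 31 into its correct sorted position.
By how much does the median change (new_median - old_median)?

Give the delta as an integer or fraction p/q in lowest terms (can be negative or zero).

Old median = 25/2
After inserting x = 31: new sorted = [-11, -8, -1, 9, 10, 15, 16, 21, 28, 29, 31]
New median = 15
Delta = 15 - 25/2 = 5/2

Answer: 5/2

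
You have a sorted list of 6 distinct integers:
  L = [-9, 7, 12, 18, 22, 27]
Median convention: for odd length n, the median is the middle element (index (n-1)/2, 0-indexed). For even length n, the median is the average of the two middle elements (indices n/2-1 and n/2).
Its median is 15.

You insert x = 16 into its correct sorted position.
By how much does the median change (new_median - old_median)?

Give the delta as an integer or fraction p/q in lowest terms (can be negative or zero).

Old median = 15
After inserting x = 16: new sorted = [-9, 7, 12, 16, 18, 22, 27]
New median = 16
Delta = 16 - 15 = 1

Answer: 1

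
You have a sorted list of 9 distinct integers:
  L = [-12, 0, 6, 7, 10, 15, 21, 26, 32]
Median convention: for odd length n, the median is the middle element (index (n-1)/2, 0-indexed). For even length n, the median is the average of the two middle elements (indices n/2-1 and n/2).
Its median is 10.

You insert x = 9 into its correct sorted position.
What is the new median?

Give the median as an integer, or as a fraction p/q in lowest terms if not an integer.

Answer: 19/2

Derivation:
Old list (sorted, length 9): [-12, 0, 6, 7, 10, 15, 21, 26, 32]
Old median = 10
Insert x = 9
Old length odd (9). Middle was index 4 = 10.
New length even (10). New median = avg of two middle elements.
x = 9: 4 elements are < x, 5 elements are > x.
New sorted list: [-12, 0, 6, 7, 9, 10, 15, 21, 26, 32]
New median = 19/2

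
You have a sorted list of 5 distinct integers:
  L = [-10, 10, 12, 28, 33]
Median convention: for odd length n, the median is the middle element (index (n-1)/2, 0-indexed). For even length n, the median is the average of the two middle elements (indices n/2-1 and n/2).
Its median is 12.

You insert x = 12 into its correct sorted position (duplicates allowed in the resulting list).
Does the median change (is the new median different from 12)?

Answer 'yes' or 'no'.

Old median = 12
Insert x = 12
New median = 12
Changed? no

Answer: no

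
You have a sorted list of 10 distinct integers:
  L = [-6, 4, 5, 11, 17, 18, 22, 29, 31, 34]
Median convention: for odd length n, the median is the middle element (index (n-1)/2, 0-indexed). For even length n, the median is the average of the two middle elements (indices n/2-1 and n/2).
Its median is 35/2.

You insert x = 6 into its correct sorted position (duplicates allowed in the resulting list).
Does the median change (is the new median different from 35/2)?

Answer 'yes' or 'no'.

Old median = 35/2
Insert x = 6
New median = 17
Changed? yes

Answer: yes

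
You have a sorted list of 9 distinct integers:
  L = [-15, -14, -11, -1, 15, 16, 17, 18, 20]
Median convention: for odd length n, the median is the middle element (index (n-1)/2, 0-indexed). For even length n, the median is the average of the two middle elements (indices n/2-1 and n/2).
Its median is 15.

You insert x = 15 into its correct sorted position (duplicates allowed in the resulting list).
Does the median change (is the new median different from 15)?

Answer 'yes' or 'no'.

Answer: no

Derivation:
Old median = 15
Insert x = 15
New median = 15
Changed? no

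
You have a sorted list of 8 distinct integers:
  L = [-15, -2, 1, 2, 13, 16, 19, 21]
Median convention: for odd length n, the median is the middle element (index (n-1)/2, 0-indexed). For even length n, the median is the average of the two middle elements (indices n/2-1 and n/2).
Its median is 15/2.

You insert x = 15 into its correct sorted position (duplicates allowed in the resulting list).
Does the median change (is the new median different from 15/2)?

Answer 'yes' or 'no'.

Answer: yes

Derivation:
Old median = 15/2
Insert x = 15
New median = 13
Changed? yes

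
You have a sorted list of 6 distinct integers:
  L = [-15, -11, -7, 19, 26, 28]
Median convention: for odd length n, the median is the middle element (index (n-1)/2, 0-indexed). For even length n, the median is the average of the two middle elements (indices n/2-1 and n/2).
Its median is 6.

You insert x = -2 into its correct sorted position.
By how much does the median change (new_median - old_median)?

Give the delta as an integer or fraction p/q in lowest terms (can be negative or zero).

Answer: -8

Derivation:
Old median = 6
After inserting x = -2: new sorted = [-15, -11, -7, -2, 19, 26, 28]
New median = -2
Delta = -2 - 6 = -8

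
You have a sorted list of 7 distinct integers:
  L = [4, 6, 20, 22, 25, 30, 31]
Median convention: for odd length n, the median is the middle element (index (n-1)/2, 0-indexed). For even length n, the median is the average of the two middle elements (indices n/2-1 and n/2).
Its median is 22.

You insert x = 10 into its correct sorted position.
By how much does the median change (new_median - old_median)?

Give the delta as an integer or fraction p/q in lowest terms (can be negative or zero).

Old median = 22
After inserting x = 10: new sorted = [4, 6, 10, 20, 22, 25, 30, 31]
New median = 21
Delta = 21 - 22 = -1

Answer: -1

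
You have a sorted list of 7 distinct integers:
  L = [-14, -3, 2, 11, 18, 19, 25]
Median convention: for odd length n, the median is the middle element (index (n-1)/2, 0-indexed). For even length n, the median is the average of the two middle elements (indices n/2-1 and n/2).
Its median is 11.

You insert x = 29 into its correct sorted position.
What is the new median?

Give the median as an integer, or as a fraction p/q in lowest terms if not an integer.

Old list (sorted, length 7): [-14, -3, 2, 11, 18, 19, 25]
Old median = 11
Insert x = 29
Old length odd (7). Middle was index 3 = 11.
New length even (8). New median = avg of two middle elements.
x = 29: 7 elements are < x, 0 elements are > x.
New sorted list: [-14, -3, 2, 11, 18, 19, 25, 29]
New median = 29/2

Answer: 29/2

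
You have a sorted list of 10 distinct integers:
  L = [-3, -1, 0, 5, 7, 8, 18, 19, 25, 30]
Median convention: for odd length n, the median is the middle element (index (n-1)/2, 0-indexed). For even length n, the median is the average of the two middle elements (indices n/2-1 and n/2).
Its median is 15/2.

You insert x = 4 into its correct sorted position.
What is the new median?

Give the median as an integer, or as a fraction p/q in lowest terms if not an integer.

Old list (sorted, length 10): [-3, -1, 0, 5, 7, 8, 18, 19, 25, 30]
Old median = 15/2
Insert x = 4
Old length even (10). Middle pair: indices 4,5 = 7,8.
New length odd (11). New median = single middle element.
x = 4: 3 elements are < x, 7 elements are > x.
New sorted list: [-3, -1, 0, 4, 5, 7, 8, 18, 19, 25, 30]
New median = 7

Answer: 7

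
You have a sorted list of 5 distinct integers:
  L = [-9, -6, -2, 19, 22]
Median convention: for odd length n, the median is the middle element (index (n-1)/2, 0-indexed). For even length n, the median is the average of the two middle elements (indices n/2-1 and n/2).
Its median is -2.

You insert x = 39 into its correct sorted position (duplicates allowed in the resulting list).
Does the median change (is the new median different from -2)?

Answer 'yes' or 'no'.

Answer: yes

Derivation:
Old median = -2
Insert x = 39
New median = 17/2
Changed? yes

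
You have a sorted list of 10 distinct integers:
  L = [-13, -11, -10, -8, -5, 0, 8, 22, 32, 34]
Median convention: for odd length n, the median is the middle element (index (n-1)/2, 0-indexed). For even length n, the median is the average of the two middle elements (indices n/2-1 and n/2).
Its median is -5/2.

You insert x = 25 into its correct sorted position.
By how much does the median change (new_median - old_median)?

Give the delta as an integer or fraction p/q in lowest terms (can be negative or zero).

Answer: 5/2

Derivation:
Old median = -5/2
After inserting x = 25: new sorted = [-13, -11, -10, -8, -5, 0, 8, 22, 25, 32, 34]
New median = 0
Delta = 0 - -5/2 = 5/2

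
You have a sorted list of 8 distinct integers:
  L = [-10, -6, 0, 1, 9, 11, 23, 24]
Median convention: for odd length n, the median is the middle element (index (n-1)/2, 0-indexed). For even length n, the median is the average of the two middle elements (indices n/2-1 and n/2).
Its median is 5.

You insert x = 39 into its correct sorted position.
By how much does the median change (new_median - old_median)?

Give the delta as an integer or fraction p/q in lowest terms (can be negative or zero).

Answer: 4

Derivation:
Old median = 5
After inserting x = 39: new sorted = [-10, -6, 0, 1, 9, 11, 23, 24, 39]
New median = 9
Delta = 9 - 5 = 4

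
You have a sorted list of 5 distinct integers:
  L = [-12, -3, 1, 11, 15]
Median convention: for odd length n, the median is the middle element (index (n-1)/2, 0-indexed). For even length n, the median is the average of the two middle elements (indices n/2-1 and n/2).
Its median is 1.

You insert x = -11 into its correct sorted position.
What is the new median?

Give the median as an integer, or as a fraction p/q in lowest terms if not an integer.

Answer: -1

Derivation:
Old list (sorted, length 5): [-12, -3, 1, 11, 15]
Old median = 1
Insert x = -11
Old length odd (5). Middle was index 2 = 1.
New length even (6). New median = avg of two middle elements.
x = -11: 1 elements are < x, 4 elements are > x.
New sorted list: [-12, -11, -3, 1, 11, 15]
New median = -1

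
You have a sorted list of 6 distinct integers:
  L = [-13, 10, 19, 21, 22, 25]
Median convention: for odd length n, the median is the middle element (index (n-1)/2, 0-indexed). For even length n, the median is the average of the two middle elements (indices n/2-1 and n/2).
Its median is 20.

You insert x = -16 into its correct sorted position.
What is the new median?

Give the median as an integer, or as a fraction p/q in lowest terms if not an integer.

Answer: 19

Derivation:
Old list (sorted, length 6): [-13, 10, 19, 21, 22, 25]
Old median = 20
Insert x = -16
Old length even (6). Middle pair: indices 2,3 = 19,21.
New length odd (7). New median = single middle element.
x = -16: 0 elements are < x, 6 elements are > x.
New sorted list: [-16, -13, 10, 19, 21, 22, 25]
New median = 19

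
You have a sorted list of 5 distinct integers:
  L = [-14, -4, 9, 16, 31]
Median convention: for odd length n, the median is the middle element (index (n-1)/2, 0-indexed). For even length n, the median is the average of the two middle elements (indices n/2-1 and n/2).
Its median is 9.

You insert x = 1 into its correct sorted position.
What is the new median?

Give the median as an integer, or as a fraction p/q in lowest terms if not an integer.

Old list (sorted, length 5): [-14, -4, 9, 16, 31]
Old median = 9
Insert x = 1
Old length odd (5). Middle was index 2 = 9.
New length even (6). New median = avg of two middle elements.
x = 1: 2 elements are < x, 3 elements are > x.
New sorted list: [-14, -4, 1, 9, 16, 31]
New median = 5

Answer: 5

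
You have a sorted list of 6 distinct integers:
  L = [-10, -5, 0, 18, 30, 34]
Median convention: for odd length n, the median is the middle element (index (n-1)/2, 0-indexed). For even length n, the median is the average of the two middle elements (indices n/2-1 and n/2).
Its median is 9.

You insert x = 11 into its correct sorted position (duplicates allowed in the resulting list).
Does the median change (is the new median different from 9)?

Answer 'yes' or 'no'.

Old median = 9
Insert x = 11
New median = 11
Changed? yes

Answer: yes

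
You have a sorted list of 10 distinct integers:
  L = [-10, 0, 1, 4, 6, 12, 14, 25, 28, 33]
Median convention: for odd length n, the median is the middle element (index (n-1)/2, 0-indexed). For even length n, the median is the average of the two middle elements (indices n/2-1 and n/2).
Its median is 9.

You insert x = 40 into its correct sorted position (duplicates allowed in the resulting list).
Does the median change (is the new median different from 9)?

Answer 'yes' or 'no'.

Answer: yes

Derivation:
Old median = 9
Insert x = 40
New median = 12
Changed? yes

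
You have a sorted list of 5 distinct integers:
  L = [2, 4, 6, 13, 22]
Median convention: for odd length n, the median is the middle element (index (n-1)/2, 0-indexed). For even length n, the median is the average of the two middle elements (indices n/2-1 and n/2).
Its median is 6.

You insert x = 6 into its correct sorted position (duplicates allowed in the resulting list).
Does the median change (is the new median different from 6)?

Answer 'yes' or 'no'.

Old median = 6
Insert x = 6
New median = 6
Changed? no

Answer: no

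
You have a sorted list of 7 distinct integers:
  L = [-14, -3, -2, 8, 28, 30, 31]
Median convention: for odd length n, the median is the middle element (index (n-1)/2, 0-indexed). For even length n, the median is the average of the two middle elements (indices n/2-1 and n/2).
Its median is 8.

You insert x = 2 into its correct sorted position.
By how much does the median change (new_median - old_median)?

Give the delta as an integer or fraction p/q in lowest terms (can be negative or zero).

Old median = 8
After inserting x = 2: new sorted = [-14, -3, -2, 2, 8, 28, 30, 31]
New median = 5
Delta = 5 - 8 = -3

Answer: -3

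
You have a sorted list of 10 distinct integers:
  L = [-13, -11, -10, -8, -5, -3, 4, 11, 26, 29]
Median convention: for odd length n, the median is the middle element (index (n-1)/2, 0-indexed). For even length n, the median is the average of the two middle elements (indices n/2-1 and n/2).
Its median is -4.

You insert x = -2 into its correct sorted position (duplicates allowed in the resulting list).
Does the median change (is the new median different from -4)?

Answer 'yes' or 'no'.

Old median = -4
Insert x = -2
New median = -3
Changed? yes

Answer: yes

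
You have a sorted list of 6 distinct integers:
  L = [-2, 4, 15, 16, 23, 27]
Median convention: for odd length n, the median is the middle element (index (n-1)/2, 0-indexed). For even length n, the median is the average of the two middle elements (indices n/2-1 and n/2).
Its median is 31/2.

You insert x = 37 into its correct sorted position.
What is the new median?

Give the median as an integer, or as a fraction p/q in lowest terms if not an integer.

Old list (sorted, length 6): [-2, 4, 15, 16, 23, 27]
Old median = 31/2
Insert x = 37
Old length even (6). Middle pair: indices 2,3 = 15,16.
New length odd (7). New median = single middle element.
x = 37: 6 elements are < x, 0 elements are > x.
New sorted list: [-2, 4, 15, 16, 23, 27, 37]
New median = 16

Answer: 16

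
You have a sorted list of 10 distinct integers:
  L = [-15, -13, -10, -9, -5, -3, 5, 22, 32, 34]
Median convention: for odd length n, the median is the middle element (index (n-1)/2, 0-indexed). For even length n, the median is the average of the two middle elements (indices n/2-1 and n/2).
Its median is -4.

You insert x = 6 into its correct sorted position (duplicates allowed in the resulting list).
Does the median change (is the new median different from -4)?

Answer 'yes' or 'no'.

Old median = -4
Insert x = 6
New median = -3
Changed? yes

Answer: yes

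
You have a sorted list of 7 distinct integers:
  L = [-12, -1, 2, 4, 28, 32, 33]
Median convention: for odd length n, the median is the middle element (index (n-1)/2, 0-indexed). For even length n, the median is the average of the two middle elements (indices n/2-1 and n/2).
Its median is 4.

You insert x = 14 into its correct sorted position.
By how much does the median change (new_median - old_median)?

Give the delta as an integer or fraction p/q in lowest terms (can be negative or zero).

Answer: 5

Derivation:
Old median = 4
After inserting x = 14: new sorted = [-12, -1, 2, 4, 14, 28, 32, 33]
New median = 9
Delta = 9 - 4 = 5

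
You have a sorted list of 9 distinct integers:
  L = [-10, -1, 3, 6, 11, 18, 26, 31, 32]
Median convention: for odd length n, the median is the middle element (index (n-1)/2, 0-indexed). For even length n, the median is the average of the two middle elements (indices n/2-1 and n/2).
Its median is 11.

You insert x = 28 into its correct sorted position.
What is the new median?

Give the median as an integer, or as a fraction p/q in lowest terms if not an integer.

Old list (sorted, length 9): [-10, -1, 3, 6, 11, 18, 26, 31, 32]
Old median = 11
Insert x = 28
Old length odd (9). Middle was index 4 = 11.
New length even (10). New median = avg of two middle elements.
x = 28: 7 elements are < x, 2 elements are > x.
New sorted list: [-10, -1, 3, 6, 11, 18, 26, 28, 31, 32]
New median = 29/2

Answer: 29/2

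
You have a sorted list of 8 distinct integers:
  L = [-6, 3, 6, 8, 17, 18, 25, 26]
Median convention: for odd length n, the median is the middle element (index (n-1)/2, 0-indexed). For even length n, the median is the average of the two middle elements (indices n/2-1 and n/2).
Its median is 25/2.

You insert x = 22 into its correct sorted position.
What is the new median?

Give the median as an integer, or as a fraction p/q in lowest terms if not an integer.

Answer: 17

Derivation:
Old list (sorted, length 8): [-6, 3, 6, 8, 17, 18, 25, 26]
Old median = 25/2
Insert x = 22
Old length even (8). Middle pair: indices 3,4 = 8,17.
New length odd (9). New median = single middle element.
x = 22: 6 elements are < x, 2 elements are > x.
New sorted list: [-6, 3, 6, 8, 17, 18, 22, 25, 26]
New median = 17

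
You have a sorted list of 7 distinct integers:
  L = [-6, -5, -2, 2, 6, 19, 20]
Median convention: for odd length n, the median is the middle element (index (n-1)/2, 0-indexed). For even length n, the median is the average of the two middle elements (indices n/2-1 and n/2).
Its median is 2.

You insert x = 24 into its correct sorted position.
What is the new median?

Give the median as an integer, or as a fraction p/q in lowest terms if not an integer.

Answer: 4

Derivation:
Old list (sorted, length 7): [-6, -5, -2, 2, 6, 19, 20]
Old median = 2
Insert x = 24
Old length odd (7). Middle was index 3 = 2.
New length even (8). New median = avg of two middle elements.
x = 24: 7 elements are < x, 0 elements are > x.
New sorted list: [-6, -5, -2, 2, 6, 19, 20, 24]
New median = 4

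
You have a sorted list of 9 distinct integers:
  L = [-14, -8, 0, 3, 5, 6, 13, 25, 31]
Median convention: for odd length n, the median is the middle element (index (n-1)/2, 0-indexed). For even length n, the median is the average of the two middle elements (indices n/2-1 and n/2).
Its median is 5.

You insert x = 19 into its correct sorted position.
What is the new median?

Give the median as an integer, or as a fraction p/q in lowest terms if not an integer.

Old list (sorted, length 9): [-14, -8, 0, 3, 5, 6, 13, 25, 31]
Old median = 5
Insert x = 19
Old length odd (9). Middle was index 4 = 5.
New length even (10). New median = avg of two middle elements.
x = 19: 7 elements are < x, 2 elements are > x.
New sorted list: [-14, -8, 0, 3, 5, 6, 13, 19, 25, 31]
New median = 11/2

Answer: 11/2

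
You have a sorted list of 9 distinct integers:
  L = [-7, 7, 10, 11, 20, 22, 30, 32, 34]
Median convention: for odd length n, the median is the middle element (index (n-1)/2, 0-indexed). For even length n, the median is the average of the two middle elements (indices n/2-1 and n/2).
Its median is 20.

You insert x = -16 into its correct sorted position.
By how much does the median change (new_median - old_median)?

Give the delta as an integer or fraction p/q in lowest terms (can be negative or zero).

Answer: -9/2

Derivation:
Old median = 20
After inserting x = -16: new sorted = [-16, -7, 7, 10, 11, 20, 22, 30, 32, 34]
New median = 31/2
Delta = 31/2 - 20 = -9/2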